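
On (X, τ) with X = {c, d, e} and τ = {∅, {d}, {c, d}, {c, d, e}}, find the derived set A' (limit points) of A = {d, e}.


A' = {c, e}

For each x ∈ X, list the open sets U ∈ τ with x ∈ U, then check whether U ∩ (A ∖ {x}) ≠ ∅ for every such U.
  x = c: opens ∋ x are {c, d}, {c, d, e}; each meets A ∖ {c}, so x IS a limit point.
  x = d: open {d} ∋ x has {d} ∩ (A ∖ {d}) = ∅, so x is NOT a limit point.
  x = e: opens ∋ x are {c, d, e}; each meets A ∖ {e}, so x IS a limit point.
Collecting: A' = {c, e}.


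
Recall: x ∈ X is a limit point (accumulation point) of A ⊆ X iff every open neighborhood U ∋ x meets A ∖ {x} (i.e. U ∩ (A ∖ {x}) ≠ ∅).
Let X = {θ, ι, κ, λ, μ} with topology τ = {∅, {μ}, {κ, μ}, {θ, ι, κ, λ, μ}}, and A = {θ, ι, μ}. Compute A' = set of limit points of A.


A' = {θ, ι, κ, λ}

For each x ∈ X, list the open sets U ∈ τ with x ∈ U, then check whether U ∩ (A ∖ {x}) ≠ ∅ for every such U.
  x = θ: opens ∋ x are {θ, ι, κ, λ, μ}; each meets A ∖ {θ}, so x IS a limit point.
  x = ι: opens ∋ x are {θ, ι, κ, λ, μ}; each meets A ∖ {ι}, so x IS a limit point.
  x = κ: opens ∋ x are {κ, μ}, {θ, ι, κ, λ, μ}; each meets A ∖ {κ}, so x IS a limit point.
  x = λ: opens ∋ x are {θ, ι, κ, λ, μ}; each meets A ∖ {λ}, so x IS a limit point.
  x = μ: open {μ} ∋ x has {μ} ∩ (A ∖ {μ}) = ∅, so x is NOT a limit point.
Collecting: A' = {θ, ι, κ, λ}.


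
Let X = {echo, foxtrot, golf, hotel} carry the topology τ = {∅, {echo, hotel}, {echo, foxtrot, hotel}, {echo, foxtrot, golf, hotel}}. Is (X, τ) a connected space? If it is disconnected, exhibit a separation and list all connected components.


(X, τ) is connected.

Find clopen sets (U ∈ τ with X ∖ U ∈ τ):
  U = ∅, X ∖ U = {echo, foxtrot, golf, hotel} — both open, so U is clopen.
  U = {echo, foxtrot, golf, hotel}, X ∖ U = ∅ — both open, so U is clopen.
Only trivial clopens (∅ and X) exist, so (X, τ) is connected.
Compute connected components by grouping points that agree on all clopens:
  component: {echo, foxtrot, golf, hotel}


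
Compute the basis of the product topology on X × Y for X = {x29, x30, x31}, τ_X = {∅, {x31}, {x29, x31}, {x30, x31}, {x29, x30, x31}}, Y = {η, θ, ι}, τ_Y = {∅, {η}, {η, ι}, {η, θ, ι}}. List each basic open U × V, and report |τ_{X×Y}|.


Basis B = {∅ × ∅, {x31} × {η}, {x29, x31} × {η}, {x30, x31} × {η}, {x31} × {η, ι}, {x29, x30, x31} × {η}, {x31} × {η, θ, ι}, {x29, x31} × {η, ι}, {x30, x31} × {η, ι}, {x29, x31} × {η, θ, ι}, {x29, x30, x31} × {η, ι}, {x30, x31} × {η, θ, ι}, {x29, x30, x31} × {η, θ, ι}}; |τ_{X×Y}| = 30.

Enumerate products U × V with U ∈ τ_X, V ∈ τ_Y (deduplicated):
  ∅ × ∅ = {} (∅)
  {x31} × {η} = {(x31,η)}
  {x29, x31} × {η} = {(x29,η), (x31,η)}
  {x30, x31} × {η} = {(x30,η), (x31,η)}
  {x31} × {η, ι} = {(x31,η), (x31,ι)}
  {x29, x30, x31} × {η} = {(x29,η), (x30,η), (x31,η)}
  {x31} × {η, θ, ι} = {(x31,η), (x31,θ), (x31,ι)}
  {x29, x31} × {η, ι} = {(x29,η), (x29,ι), (x31,η), (x31,ι)}
  {x30, x31} × {η, ι} = {(x30,η), (x30,ι), (x31,η), (x31,ι)}
  {x29, x31} × {η, θ, ι} = {(x29,η), (x29,θ), (x29,ι), (x31,η), (x31,θ), (x31,ι)}
  {x29, x30, x31} × {η, ι} = {(x29,η), (x29,ι), (x30,η), (x30,ι), (x31,η), (x31,ι)}
  {x30, x31} × {η, θ, ι} = {(x30,η), (x30,θ), (x30,ι), (x31,η), (x31,θ), (x31,ι)}
  {x29, x30, x31} × {η, θ, ι} = {(x29,η), (x29,θ), (x29,ι), (x30,η), (x30,θ), (x30,ι), (x31,η), (x31,θ), (x31,ι)}
These 13 distinct sets form the basis B.
Close under arbitrary unions to get τ_{X×Y}; counting gives |τ_{X×Y}| = 30.


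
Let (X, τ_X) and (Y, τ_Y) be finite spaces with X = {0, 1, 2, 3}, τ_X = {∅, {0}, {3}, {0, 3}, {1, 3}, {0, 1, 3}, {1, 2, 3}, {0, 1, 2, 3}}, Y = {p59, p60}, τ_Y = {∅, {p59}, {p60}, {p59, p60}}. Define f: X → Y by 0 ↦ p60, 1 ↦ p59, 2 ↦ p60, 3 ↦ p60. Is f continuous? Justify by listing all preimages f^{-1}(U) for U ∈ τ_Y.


f is NOT continuous.

Compute f^{-1}(U) for each U ∈ τ_Y:
  U = ∅: f^{-1}(U) = ∅ ∈ τ_X ✓.
  U = {p59}: f^{-1}(U) = {1} ∉ τ_X ✗.
  U = {p60}: f^{-1}(U) = {0, 2, 3} ∉ τ_X ✗.
  U = {p59, p60}: f^{-1}(U) = {0, 1, 2, 3} ∈ τ_X ✓.
Found U = {p59} with f^{-1}(U) = {1} not in τ_X. Therefore f is NOT continuous.


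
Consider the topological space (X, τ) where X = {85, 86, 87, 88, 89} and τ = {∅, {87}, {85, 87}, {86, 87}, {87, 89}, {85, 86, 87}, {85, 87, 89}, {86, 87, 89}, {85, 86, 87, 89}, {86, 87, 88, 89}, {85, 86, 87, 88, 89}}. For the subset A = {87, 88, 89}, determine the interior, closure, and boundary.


int(A) = {87, 89}, cl(A) = {85, 86, 87, 88, 89}, ∂A = {85, 86, 88}.

Closed sets in (X, τ) are complements of opens:
  closed(X, τ) = {∅, {85}, {88}, {85, 88}, {86, 88}, {88, 89}, {85, 86, 88}, {85, 88, 89}, {86, 88, 89}, {85, 86, 88, 89}, {85, 86, 87, 88, 89}}.
int(A) = ⋃ {U ∈ τ : U ⊆ A}. Opens contained in A: ∅, {87}, {87, 89}.
Taking the union of these: int(A) = {87, 89}.
cl(A) = ⋂ {C closed : A ⊆ C}. Closed sets containing A: {85, 86, 87, 88, 89}.
Intersecting these: cl(A) = {85, 86, 87, 88, 89}.
∂A = cl(A) ∖ int(A) = {85, 86, 87, 88, 89} ∖ {87, 89} = {85, 86, 88}.


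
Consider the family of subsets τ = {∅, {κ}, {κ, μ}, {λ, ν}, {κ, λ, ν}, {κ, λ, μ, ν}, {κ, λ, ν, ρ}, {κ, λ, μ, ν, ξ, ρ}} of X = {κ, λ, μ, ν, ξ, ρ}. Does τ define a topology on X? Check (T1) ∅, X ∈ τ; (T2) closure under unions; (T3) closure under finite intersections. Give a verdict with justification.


τ is NOT a topology on X.

Axiom (T1): ∅ ∈ τ? Yes; X ∈ τ? Yes.
Axiom (T2/T3): check pairwise unions and intersections of members of τ.
Counterexample for (T2): {κ, μ} ∪ {κ, λ, ν, ρ} = {κ, λ, μ, ν, ρ} ∉ τ. Therefore τ is NOT a topology.


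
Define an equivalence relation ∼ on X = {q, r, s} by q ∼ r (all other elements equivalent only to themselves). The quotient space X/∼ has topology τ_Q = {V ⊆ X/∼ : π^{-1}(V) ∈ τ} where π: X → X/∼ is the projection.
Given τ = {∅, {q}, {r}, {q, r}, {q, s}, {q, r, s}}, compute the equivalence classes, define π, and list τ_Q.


X/∼ = {[q=r], [s]}; |τ_Q| = 3.

Equivalence classes: [q=r], [s].
Quotient map π: X → X/∼ sends q ↦ [q=r], r ↦ [q=r], s ↦ [s].
For each subset V ⊆ X/∼, compute π^{-1}(V) ⊆ X and check whether π^{-1}(V) ∈ τ. V is open in τ_Q iff π^{-1}(V) ∈ τ.
  V = {}: π^{-1}(V) = ∅ ∈ τ ✓.
  V = {[q=r]}: π^{-1}(V) = {q, r} ∈ τ ✓.
  V = {[s]}: π^{-1}(V) = {s} ∉ τ ✗.
  V = {[q=r], [s]}: π^{-1}(V) = {q, r, s} ∈ τ ✓.
Open sets in the quotient: τ_Q = {{}, {[q=r]}, {[q=r], [s]}} (3 elements).


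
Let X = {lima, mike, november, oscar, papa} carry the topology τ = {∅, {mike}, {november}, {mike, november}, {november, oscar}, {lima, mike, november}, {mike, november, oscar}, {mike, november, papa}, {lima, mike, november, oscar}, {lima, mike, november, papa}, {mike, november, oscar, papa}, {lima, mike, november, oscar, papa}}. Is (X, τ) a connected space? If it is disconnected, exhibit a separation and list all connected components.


(X, τ) is connected.

Find clopen sets (U ∈ τ with X ∖ U ∈ τ):
  U = ∅, X ∖ U = {lima, mike, november, oscar, papa} — both open, so U is clopen.
  U = {lima, mike, november, oscar, papa}, X ∖ U = ∅ — both open, so U is clopen.
Only trivial clopens (∅ and X) exist, so (X, τ) is connected.
Compute connected components by grouping points that agree on all clopens:
  component: {lima, mike, november, oscar, papa}


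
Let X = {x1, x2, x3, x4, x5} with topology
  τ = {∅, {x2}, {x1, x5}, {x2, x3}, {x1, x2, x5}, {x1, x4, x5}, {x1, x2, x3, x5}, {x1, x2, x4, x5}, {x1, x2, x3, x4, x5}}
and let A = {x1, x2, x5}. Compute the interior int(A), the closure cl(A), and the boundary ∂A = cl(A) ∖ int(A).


int(A) = {x1, x2, x5}, cl(A) = {x1, x2, x3, x4, x5}, ∂A = {x3, x4}.

Closed sets in (X, τ) are complements of opens:
  closed(X, τ) = {∅, {x3}, {x4}, {x2, x3}, {x3, x4}, {x1, x4, x5}, {x2, x3, x4}, {x1, x3, x4, x5}, {x1, x2, x3, x4, x5}}.
int(A) = ⋃ {U ∈ τ : U ⊆ A}. Opens contained in A: ∅, {x2}, {x1, x5}, {x1, x2, x5}.
Taking the union of these: int(A) = {x1, x2, x5}.
cl(A) = ⋂ {C closed : A ⊆ C}. Closed sets containing A: {x1, x2, x3, x4, x5}.
Intersecting these: cl(A) = {x1, x2, x3, x4, x5}.
∂A = cl(A) ∖ int(A) = {x1, x2, x3, x4, x5} ∖ {x1, x2, x5} = {x3, x4}.


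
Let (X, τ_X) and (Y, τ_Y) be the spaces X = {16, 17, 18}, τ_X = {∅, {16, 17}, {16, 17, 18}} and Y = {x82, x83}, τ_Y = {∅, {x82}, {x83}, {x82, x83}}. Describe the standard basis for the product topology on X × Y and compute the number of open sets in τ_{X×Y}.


Basis B = {∅ × ∅, {16, 17} × {x82}, {16, 17} × {x83}, {16, 17, 18} × {x82}, {16, 17, 18} × {x83}, {16, 17} × {x82, x83}, {16, 17, 18} × {x82, x83}}; |τ_{X×Y}| = 9.

Enumerate products U × V with U ∈ τ_X, V ∈ τ_Y (deduplicated):
  ∅ × ∅ = {} (∅)
  {16, 17} × {x82} = {(16,x82), (17,x82)}
  {16, 17} × {x83} = {(16,x83), (17,x83)}
  {16, 17, 18} × {x82} = {(16,x82), (17,x82), (18,x82)}
  {16, 17, 18} × {x83} = {(16,x83), (17,x83), (18,x83)}
  {16, 17} × {x82, x83} = {(16,x82), (16,x83), (17,x82), (17,x83)}
  {16, 17, 18} × {x82, x83} = {(16,x82), (16,x83), (17,x82), (17,x83), (18,x82), (18,x83)}
These 7 distinct sets form the basis B.
Close under arbitrary unions to get τ_{X×Y}; counting gives |τ_{X×Y}| = 9.


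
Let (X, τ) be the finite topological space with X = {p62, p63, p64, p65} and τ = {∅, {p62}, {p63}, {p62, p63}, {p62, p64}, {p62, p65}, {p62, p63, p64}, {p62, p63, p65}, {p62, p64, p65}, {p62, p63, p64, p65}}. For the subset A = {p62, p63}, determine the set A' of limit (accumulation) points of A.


A' = {p64, p65}

For each x ∈ X, list the open sets U ∈ τ with x ∈ U, then check whether U ∩ (A ∖ {x}) ≠ ∅ for every such U.
  x = p62: open {p62} ∋ x has {p62} ∩ (A ∖ {p62}) = ∅, so x is NOT a limit point.
  x = p63: open {p63} ∋ x has {p63} ∩ (A ∖ {p63}) = ∅, so x is NOT a limit point.
  x = p64: opens ∋ x are {p62, p64}, {p62, p63, p64}, {p62, p64, p65}, {p62, p63, p64, p65}; each meets A ∖ {p64}, so x IS a limit point.
  x = p65: opens ∋ x are {p62, p65}, {p62, p63, p65}, {p62, p64, p65}, {p62, p63, p64, p65}; each meets A ∖ {p65}, so x IS a limit point.
Collecting: A' = {p64, p65}.


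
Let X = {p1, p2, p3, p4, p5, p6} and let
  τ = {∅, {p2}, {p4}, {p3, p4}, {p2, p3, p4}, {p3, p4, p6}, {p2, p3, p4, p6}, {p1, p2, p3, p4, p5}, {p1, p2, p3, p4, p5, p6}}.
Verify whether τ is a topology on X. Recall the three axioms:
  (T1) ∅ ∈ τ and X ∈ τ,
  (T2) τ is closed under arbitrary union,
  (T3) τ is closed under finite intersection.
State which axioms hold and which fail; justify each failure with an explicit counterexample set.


τ is NOT a topology on X.

Axiom (T1): ∅ ∈ τ? Yes; X ∈ τ? Yes.
Axiom (T2/T3): check pairwise unions and intersections of members of τ.
Counterexample for (T2): {p2} ∪ {p4} = {p2, p4} ∉ τ. Therefore τ is NOT a topology.


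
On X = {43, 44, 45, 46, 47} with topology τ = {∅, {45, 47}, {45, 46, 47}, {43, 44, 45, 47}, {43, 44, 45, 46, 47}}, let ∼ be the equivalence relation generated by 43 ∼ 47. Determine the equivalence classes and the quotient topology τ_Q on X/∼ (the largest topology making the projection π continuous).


X/∼ = {[43=47], [44], [45], [46]}; |τ_Q| = 3.

Equivalence classes: [43=47], [44], [45], [46].
Quotient map π: X → X/∼ sends 43 ↦ [43=47], 44 ↦ [44], 45 ↦ [45], 46 ↦ [46], 47 ↦ [43=47].
For each subset V ⊆ X/∼, compute π^{-1}(V) ⊆ X and check whether π^{-1}(V) ∈ τ. V is open in τ_Q iff π^{-1}(V) ∈ τ.
  V = {}: π^{-1}(V) = ∅ ∈ τ ✓.
  V = {[43=47]}: π^{-1}(V) = {43, 47} ∉ τ ✗.
  V = {[44]}: π^{-1}(V) = {44} ∉ τ ✗.
  V = {[43=47], [44]}: π^{-1}(V) = {43, 44, 47} ∉ τ ✗.
  V = {[45]}: π^{-1}(V) = {45} ∉ τ ✗.
  V = {[43=47], [45]}: π^{-1}(V) = {43, 45, 47} ∉ τ ✗.
  V = {[44], [45]}: π^{-1}(V) = {44, 45} ∉ τ ✗.
  V = {[43=47], [44], [45]}: π^{-1}(V) = {43, 44, 45, 47} ∈ τ ✓.
  V = {[46]}: π^{-1}(V) = {46} ∉ τ ✗.
  V = {[43=47], [46]}: π^{-1}(V) = {43, 46, 47} ∉ τ ✗.
  V = {[44], [46]}: π^{-1}(V) = {44, 46} ∉ τ ✗.
  V = {[43=47], [44], [46]}: π^{-1}(V) = {43, 44, 46, 47} ∉ τ ✗.
  V = {[45], [46]}: π^{-1}(V) = {45, 46} ∉ τ ✗.
  V = {[43=47], [45], [46]}: π^{-1}(V) = {43, 45, 46, 47} ∉ τ ✗.
  V = {[44], [45], [46]}: π^{-1}(V) = {44, 45, 46} ∉ τ ✗.
  V = {[43=47], [44], [45], [46]}: π^{-1}(V) = {43, 44, 45, 46, 47} ∈ τ ✓.
Open sets in the quotient: τ_Q = {{}, {[43=47], [44], [45]}, {[43=47], [44], [45], [46]}} (3 elements).


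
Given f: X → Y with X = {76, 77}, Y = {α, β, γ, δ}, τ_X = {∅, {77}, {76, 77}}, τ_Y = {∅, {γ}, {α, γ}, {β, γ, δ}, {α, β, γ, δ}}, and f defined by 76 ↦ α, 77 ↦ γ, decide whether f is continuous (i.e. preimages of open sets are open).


f IS continuous.

Compute f^{-1}(U) for each U ∈ τ_Y:
  U = ∅: f^{-1}(U) = ∅ ∈ τ_X ✓.
  U = {γ}: f^{-1}(U) = {77} ∈ τ_X ✓.
  U = {α, γ}: f^{-1}(U) = {76, 77} ∈ τ_X ✓.
  U = {β, γ, δ}: f^{-1}(U) = {77} ∈ τ_X ✓.
  U = {α, β, γ, δ}: f^{-1}(U) = {76, 77} ∈ τ_X ✓.
Every preimage lies in τ_X, so f IS continuous.


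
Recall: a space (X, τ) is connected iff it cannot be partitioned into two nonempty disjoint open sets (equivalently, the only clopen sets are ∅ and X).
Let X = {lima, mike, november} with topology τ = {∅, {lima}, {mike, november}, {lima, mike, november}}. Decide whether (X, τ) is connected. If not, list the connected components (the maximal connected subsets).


(X, τ) is disconnected; components = [{lima}, {mike, november}].

Find clopen sets (U ∈ τ with X ∖ U ∈ τ):
  U = ∅, X ∖ U = {lima, mike, november} — both open, so U is clopen.
  U = {lima}, X ∖ U = {mike, november} — both open, so U is clopen.
  U = {mike, november}, X ∖ U = {lima} — both open, so U is clopen.
  U = {lima, mike, november}, X ∖ U = ∅ — both open, so U is clopen.
Nontrivial clopen(s) exist: e.g. {mike, november}. So (X, τ) is disconnected.
Compute connected components by grouping points that agree on all clopens:
  component: {lima}
  component: {mike, november}


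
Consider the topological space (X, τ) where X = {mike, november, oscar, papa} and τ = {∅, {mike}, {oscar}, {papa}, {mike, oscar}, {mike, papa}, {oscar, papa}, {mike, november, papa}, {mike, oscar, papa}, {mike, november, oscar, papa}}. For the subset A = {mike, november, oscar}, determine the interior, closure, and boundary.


int(A) = {mike, oscar}, cl(A) = {mike, november, oscar}, ∂A = {november}.

Closed sets in (X, τ) are complements of opens:
  closed(X, τ) = {∅, {november}, {oscar}, {mike, november}, {november, oscar}, {november, papa}, {mike, november, oscar}, {mike, november, papa}, {november, oscar, papa}, {mike, november, oscar, papa}}.
int(A) = ⋃ {U ∈ τ : U ⊆ A}. Opens contained in A: ∅, {mike}, {oscar}, {mike, oscar}.
Taking the union of these: int(A) = {mike, oscar}.
cl(A) = ⋂ {C closed : A ⊆ C}. Closed sets containing A: {mike, november, oscar}, {mike, november, oscar, papa}.
Intersecting these: cl(A) = {mike, november, oscar}.
∂A = cl(A) ∖ int(A) = {mike, november, oscar} ∖ {mike, oscar} = {november}.


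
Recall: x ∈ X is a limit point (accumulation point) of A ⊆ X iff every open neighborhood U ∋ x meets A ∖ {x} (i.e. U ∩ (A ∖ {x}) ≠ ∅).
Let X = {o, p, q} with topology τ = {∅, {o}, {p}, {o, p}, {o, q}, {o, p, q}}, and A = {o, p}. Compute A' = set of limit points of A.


A' = {q}

For each x ∈ X, list the open sets U ∈ τ with x ∈ U, then check whether U ∩ (A ∖ {x}) ≠ ∅ for every such U.
  x = o: open {o} ∋ x has {o} ∩ (A ∖ {o}) = ∅, so x is NOT a limit point.
  x = p: open {p} ∋ x has {p} ∩ (A ∖ {p}) = ∅, so x is NOT a limit point.
  x = q: opens ∋ x are {o, q}, {o, p, q}; each meets A ∖ {q}, so x IS a limit point.
Collecting: A' = {q}.


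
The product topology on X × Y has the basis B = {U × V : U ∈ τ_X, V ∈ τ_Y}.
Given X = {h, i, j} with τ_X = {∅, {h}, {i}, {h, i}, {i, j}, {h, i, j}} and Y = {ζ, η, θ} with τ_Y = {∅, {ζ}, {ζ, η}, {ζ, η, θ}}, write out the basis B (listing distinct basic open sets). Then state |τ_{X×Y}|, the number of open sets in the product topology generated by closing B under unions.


Basis B = {∅ × ∅, {h} × {ζ}, {i} × {ζ}, {h} × {ζ, η}, {h, i} × {ζ}, {i} × {ζ, η}, {i, j} × {ζ}, {h} × {ζ, η, θ}, {h, i, j} × {ζ}, {i} × {ζ, η, θ}, {h, i} × {ζ, η}, {i, j} × {ζ, η}, {h, i} × {ζ, η, θ}, {h, i, j} × {ζ, η}, {i, j} × {ζ, η, θ}, {h, i, j} × {ζ, η, θ}}; |τ_{X×Y}| = 40.

Enumerate products U × V with U ∈ τ_X, V ∈ τ_Y (deduplicated):
  ∅ × ∅ = {} (∅)
  {h} × {ζ} = {(h,ζ)}
  {i} × {ζ} = {(i,ζ)}
  {h} × {ζ, η} = {(h,ζ), (h,η)}
  {h, i} × {ζ} = {(h,ζ), (i,ζ)}
  {i} × {ζ, η} = {(i,ζ), (i,η)}
  {i, j} × {ζ} = {(i,ζ), (j,ζ)}
  {h} × {ζ, η, θ} = {(h,ζ), (h,η), (h,θ)}
  {h, i, j} × {ζ} = {(h,ζ), (i,ζ), (j,ζ)}
  {i} × {ζ, η, θ} = {(i,ζ), (i,η), (i,θ)}
  {h, i} × {ζ, η} = {(h,ζ), (h,η), (i,ζ), (i,η)}
  {i, j} × {ζ, η} = {(i,ζ), (i,η), (j,ζ), (j,η)}
  {h, i} × {ζ, η, θ} = {(h,ζ), (h,η), (h,θ), (i,ζ), (i,η), (i,θ)}
  {h, i, j} × {ζ, η} = {(h,ζ), (h,η), (i,ζ), (i,η), (j,ζ), (j,η)}
  {i, j} × {ζ, η, θ} = {(i,ζ), (i,η), (i,θ), (j,ζ), (j,η), (j,θ)}
  {h, i, j} × {ζ, η, θ} = {(h,ζ), (h,η), (h,θ), (i,ζ), (i,η), (i,θ), (j,ζ), (j,η), (j,θ)}
These 16 distinct sets form the basis B.
Close under arbitrary unions to get τ_{X×Y}; counting gives |τ_{X×Y}| = 40.


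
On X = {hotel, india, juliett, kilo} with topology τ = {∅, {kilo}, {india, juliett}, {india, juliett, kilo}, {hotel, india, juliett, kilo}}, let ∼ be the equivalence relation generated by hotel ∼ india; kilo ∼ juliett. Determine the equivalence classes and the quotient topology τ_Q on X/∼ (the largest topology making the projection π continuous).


X/∼ = {[hotel=india], [juliett=kilo]}; |τ_Q| = 2.

Equivalence classes: [hotel=india], [juliett=kilo].
Quotient map π: X → X/∼ sends hotel ↦ [hotel=india], india ↦ [hotel=india], juliett ↦ [juliett=kilo], kilo ↦ [juliett=kilo].
For each subset V ⊆ X/∼, compute π^{-1}(V) ⊆ X and check whether π^{-1}(V) ∈ τ. V is open in τ_Q iff π^{-1}(V) ∈ τ.
  V = {}: π^{-1}(V) = ∅ ∈ τ ✓.
  V = {[hotel=india]}: π^{-1}(V) = {hotel, india} ∉ τ ✗.
  V = {[juliett=kilo]}: π^{-1}(V) = {juliett, kilo} ∉ τ ✗.
  V = {[hotel=india], [juliett=kilo]}: π^{-1}(V) = {hotel, india, juliett, kilo} ∈ τ ✓.
Open sets in the quotient: τ_Q = {{}, {[hotel=india], [juliett=kilo]}} (2 elements).


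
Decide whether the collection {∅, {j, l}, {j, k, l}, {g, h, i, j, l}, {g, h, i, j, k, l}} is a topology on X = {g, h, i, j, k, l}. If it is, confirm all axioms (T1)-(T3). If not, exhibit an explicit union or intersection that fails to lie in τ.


τ IS a topology on X.

Axiom (T1): ∅ ∈ τ? Yes; X ∈ τ? Yes.
Axiom (T2/T3): check pairwise unions and intersections of members of τ.
All pairwise intersections and unions checked — each lies in τ. Therefore τ satisfies (T1), (T2), (T3): it IS a topology on X.


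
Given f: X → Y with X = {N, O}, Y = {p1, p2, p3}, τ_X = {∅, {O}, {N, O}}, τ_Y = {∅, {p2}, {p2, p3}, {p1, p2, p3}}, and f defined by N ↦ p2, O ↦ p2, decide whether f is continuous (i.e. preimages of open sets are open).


f IS continuous.

Compute f^{-1}(U) for each U ∈ τ_Y:
  U = ∅: f^{-1}(U) = ∅ ∈ τ_X ✓.
  U = {p2}: f^{-1}(U) = {N, O} ∈ τ_X ✓.
  U = {p2, p3}: f^{-1}(U) = {N, O} ∈ τ_X ✓.
  U = {p1, p2, p3}: f^{-1}(U) = {N, O} ∈ τ_X ✓.
Every preimage lies in τ_X, so f IS continuous.


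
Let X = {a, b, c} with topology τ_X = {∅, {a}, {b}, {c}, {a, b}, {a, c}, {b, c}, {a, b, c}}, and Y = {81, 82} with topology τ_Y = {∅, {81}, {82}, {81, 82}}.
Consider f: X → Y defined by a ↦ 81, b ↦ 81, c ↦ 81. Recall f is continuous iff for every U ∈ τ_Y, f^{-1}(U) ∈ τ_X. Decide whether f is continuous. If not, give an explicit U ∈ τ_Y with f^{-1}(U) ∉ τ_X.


f IS continuous.

Compute f^{-1}(U) for each U ∈ τ_Y:
  U = ∅: f^{-1}(U) = ∅ ∈ τ_X ✓.
  U = {81}: f^{-1}(U) = {a, b, c} ∈ τ_X ✓.
  U = {82}: f^{-1}(U) = ∅ ∈ τ_X ✓.
  U = {81, 82}: f^{-1}(U) = {a, b, c} ∈ τ_X ✓.
Every preimage lies in τ_X, so f IS continuous.


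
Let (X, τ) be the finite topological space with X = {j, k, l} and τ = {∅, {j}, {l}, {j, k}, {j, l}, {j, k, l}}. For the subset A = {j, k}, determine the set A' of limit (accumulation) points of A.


A' = {k}

For each x ∈ X, list the open sets U ∈ τ with x ∈ U, then check whether U ∩ (A ∖ {x}) ≠ ∅ for every such U.
  x = j: open {j} ∋ x has {j} ∩ (A ∖ {j}) = ∅, so x is NOT a limit point.
  x = k: opens ∋ x are {j, k}, {j, k, l}; each meets A ∖ {k}, so x IS a limit point.
  x = l: open {l} ∋ x has {l} ∩ (A ∖ {l}) = ∅, so x is NOT a limit point.
Collecting: A' = {k}.


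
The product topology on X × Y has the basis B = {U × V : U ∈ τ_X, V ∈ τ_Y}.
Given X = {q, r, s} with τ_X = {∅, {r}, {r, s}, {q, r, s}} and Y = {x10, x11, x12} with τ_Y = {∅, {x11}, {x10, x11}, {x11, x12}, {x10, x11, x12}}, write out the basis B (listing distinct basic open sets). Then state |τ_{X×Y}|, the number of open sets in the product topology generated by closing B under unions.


Basis B = {∅ × ∅, {r} × {x11}, {r} × {x10, x11}, {r} × {x11, x12}, {r, s} × {x11}, {q, r, s} × {x11}, {r} × {x10, x11, x12}, {r, s} × {x10, x11}, {r, s} × {x11, x12}, {q, r, s} × {x10, x11}, {q, r, s} × {x11, x12}, {r, s} × {x10, x11, x12}, {q, r, s} × {x10, x11, x12}}; |τ_{X×Y}| = 30.

Enumerate products U × V with U ∈ τ_X, V ∈ τ_Y (deduplicated):
  ∅ × ∅ = {} (∅)
  {r} × {x11} = {(r,x11)}
  {r} × {x10, x11} = {(r,x10), (r,x11)}
  {r} × {x11, x12} = {(r,x11), (r,x12)}
  {r, s} × {x11} = {(r,x11), (s,x11)}
  {q, r, s} × {x11} = {(q,x11), (r,x11), (s,x11)}
  {r} × {x10, x11, x12} = {(r,x10), (r,x11), (r,x12)}
  {r, s} × {x10, x11} = {(r,x10), (r,x11), (s,x10), (s,x11)}
  {r, s} × {x11, x12} = {(r,x11), (r,x12), (s,x11), (s,x12)}
  {q, r, s} × {x10, x11} = {(q,x10), (q,x11), (r,x10), (r,x11), (s,x10), (s,x11)}
  {q, r, s} × {x11, x12} = {(q,x11), (q,x12), (r,x11), (r,x12), (s,x11), (s,x12)}
  {r, s} × {x10, x11, x12} = {(r,x10), (r,x11), (r,x12), (s,x10), (s,x11), (s,x12)}
  {q, r, s} × {x10, x11, x12} = {(q,x10), (q,x11), (q,x12), (r,x10), (r,x11), (r,x12), (s,x10), (s,x11), (s,x12)}
These 13 distinct sets form the basis B.
Close under arbitrary unions to get τ_{X×Y}; counting gives |τ_{X×Y}| = 30.


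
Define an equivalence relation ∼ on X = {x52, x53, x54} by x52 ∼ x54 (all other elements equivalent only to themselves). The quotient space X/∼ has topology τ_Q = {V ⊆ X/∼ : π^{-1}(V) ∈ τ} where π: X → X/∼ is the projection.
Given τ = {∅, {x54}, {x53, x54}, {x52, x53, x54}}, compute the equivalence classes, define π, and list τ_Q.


X/∼ = {[x52=x54], [x53]}; |τ_Q| = 2.

Equivalence classes: [x52=x54], [x53].
Quotient map π: X → X/∼ sends x52 ↦ [x52=x54], x53 ↦ [x53], x54 ↦ [x52=x54].
For each subset V ⊆ X/∼, compute π^{-1}(V) ⊆ X and check whether π^{-1}(V) ∈ τ. V is open in τ_Q iff π^{-1}(V) ∈ τ.
  V = {}: π^{-1}(V) = ∅ ∈ τ ✓.
  V = {[x52=x54]}: π^{-1}(V) = {x52, x54} ∉ τ ✗.
  V = {[x53]}: π^{-1}(V) = {x53} ∉ τ ✗.
  V = {[x52=x54], [x53]}: π^{-1}(V) = {x52, x53, x54} ∈ τ ✓.
Open sets in the quotient: τ_Q = {{}, {[x52=x54], [x53]}} (2 elements).


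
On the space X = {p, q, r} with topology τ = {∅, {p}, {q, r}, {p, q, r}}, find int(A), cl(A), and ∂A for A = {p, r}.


int(A) = {p}, cl(A) = {p, q, r}, ∂A = {q, r}.

Closed sets in (X, τ) are complements of opens:
  closed(X, τ) = {∅, {p}, {q, r}, {p, q, r}}.
int(A) = ⋃ {U ∈ τ : U ⊆ A}. Opens contained in A: ∅, {p}.
Taking the union of these: int(A) = {p}.
cl(A) = ⋂ {C closed : A ⊆ C}. Closed sets containing A: {p, q, r}.
Intersecting these: cl(A) = {p, q, r}.
∂A = cl(A) ∖ int(A) = {p, q, r} ∖ {p} = {q, r}.


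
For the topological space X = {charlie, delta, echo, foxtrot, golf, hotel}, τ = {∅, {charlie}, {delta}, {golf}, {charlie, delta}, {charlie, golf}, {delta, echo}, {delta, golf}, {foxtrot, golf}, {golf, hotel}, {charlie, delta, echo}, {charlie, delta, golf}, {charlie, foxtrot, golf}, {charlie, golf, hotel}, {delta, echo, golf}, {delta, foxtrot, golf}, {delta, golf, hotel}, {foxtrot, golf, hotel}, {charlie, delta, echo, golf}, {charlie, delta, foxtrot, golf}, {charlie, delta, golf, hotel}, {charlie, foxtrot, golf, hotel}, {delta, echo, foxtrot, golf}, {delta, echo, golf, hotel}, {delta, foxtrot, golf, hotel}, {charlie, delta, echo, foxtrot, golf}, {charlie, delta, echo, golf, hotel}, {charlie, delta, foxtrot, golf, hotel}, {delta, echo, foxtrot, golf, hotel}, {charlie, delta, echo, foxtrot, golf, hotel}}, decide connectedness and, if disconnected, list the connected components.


(X, τ) is disconnected; components = [{charlie}, {delta, echo}, {foxtrot, golf, hotel}].

Find clopen sets (U ∈ τ with X ∖ U ∈ τ):
  U = ∅, X ∖ U = {charlie, delta, echo, foxtrot, golf, hotel} — both open, so U is clopen.
  U = {charlie}, X ∖ U = {delta, echo, foxtrot, golf, hotel} — both open, so U is clopen.
  U = {delta, echo}, X ∖ U = {charlie, foxtrot, golf, hotel} — both open, so U is clopen.
  U = {charlie, delta, echo}, X ∖ U = {foxtrot, golf, hotel} — both open, so U is clopen.
  U = {foxtrot, golf, hotel}, X ∖ U = {charlie, delta, echo} — both open, so U is clopen.
  U = {charlie, foxtrot, golf, hotel}, X ∖ U = {delta, echo} — both open, so U is clopen.
  U = {delta, echo, foxtrot, golf, hotel}, X ∖ U = {charlie} — both open, so U is clopen.
  U = {charlie, delta, echo, foxtrot, golf, hotel}, X ∖ U = ∅ — both open, so U is clopen.
Nontrivial clopen(s) exist: e.g. {charlie}. So (X, τ) is disconnected.
Compute connected components by grouping points that agree on all clopens:
  component: {charlie}
  component: {delta, echo}
  component: {foxtrot, golf, hotel}


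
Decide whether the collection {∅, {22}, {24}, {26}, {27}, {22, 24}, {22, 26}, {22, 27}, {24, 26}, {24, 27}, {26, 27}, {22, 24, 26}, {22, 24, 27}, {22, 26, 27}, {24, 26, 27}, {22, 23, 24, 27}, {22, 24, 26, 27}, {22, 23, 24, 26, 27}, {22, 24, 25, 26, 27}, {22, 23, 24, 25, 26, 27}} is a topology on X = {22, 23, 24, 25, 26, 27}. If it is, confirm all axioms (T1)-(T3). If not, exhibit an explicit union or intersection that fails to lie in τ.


τ IS a topology on X.

Axiom (T1): ∅ ∈ τ? Yes; X ∈ τ? Yes.
Axiom (T2/T3): check pairwise unions and intersections of members of τ.
All pairwise intersections and unions checked — each lies in τ. Therefore τ satisfies (T1), (T2), (T3): it IS a topology on X.


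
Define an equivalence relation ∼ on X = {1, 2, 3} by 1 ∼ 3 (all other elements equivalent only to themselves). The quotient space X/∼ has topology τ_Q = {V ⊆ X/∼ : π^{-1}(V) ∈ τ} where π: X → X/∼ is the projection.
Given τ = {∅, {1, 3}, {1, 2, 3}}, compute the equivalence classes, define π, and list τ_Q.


X/∼ = {[1=3], [2]}; |τ_Q| = 3.

Equivalence classes: [1=3], [2].
Quotient map π: X → X/∼ sends 1 ↦ [1=3], 2 ↦ [2], 3 ↦ [1=3].
For each subset V ⊆ X/∼, compute π^{-1}(V) ⊆ X and check whether π^{-1}(V) ∈ τ. V is open in τ_Q iff π^{-1}(V) ∈ τ.
  V = {}: π^{-1}(V) = ∅ ∈ τ ✓.
  V = {[1=3]}: π^{-1}(V) = {1, 3} ∈ τ ✓.
  V = {[2]}: π^{-1}(V) = {2} ∉ τ ✗.
  V = {[1=3], [2]}: π^{-1}(V) = {1, 2, 3} ∈ τ ✓.
Open sets in the quotient: τ_Q = {{}, {[1=3]}, {[1=3], [2]}} (3 elements).


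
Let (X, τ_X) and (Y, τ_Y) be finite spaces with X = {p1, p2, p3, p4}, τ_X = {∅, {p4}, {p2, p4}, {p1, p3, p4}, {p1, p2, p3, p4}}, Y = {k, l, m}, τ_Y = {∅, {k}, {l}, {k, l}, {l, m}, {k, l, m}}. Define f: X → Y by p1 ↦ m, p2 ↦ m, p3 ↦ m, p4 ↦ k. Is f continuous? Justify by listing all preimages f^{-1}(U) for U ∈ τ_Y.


f is NOT continuous.

Compute f^{-1}(U) for each U ∈ τ_Y:
  U = ∅: f^{-1}(U) = ∅ ∈ τ_X ✓.
  U = {k}: f^{-1}(U) = {p4} ∈ τ_X ✓.
  U = {l}: f^{-1}(U) = ∅ ∈ τ_X ✓.
  U = {k, l}: f^{-1}(U) = {p4} ∈ τ_X ✓.
  U = {l, m}: f^{-1}(U) = {p1, p2, p3} ∉ τ_X ✗.
  U = {k, l, m}: f^{-1}(U) = {p1, p2, p3, p4} ∈ τ_X ✓.
Found U = {l, m} with f^{-1}(U) = {p1, p2, p3} not in τ_X. Therefore f is NOT continuous.


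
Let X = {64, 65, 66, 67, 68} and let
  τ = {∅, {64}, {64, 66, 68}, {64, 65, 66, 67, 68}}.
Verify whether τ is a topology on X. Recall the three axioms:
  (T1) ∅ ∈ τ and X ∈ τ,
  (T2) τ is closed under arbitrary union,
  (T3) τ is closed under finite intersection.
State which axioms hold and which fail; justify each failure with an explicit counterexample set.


τ IS a topology on X.

Axiom (T1): ∅ ∈ τ? Yes; X ∈ τ? Yes.
Axiom (T2/T3): check pairwise unions and intersections of members of τ.
All pairwise intersections and unions checked — each lies in τ. Therefore τ satisfies (T1), (T2), (T3): it IS a topology on X.


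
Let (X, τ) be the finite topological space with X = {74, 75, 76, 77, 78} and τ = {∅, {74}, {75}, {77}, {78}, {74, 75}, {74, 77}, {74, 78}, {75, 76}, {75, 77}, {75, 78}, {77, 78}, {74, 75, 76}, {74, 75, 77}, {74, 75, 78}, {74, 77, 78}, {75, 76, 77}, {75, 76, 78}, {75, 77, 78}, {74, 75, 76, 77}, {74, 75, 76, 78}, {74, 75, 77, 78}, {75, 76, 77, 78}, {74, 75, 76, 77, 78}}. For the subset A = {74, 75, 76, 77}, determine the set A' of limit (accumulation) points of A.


A' = {76}

For each x ∈ X, list the open sets U ∈ τ with x ∈ U, then check whether U ∩ (A ∖ {x}) ≠ ∅ for every such U.
  x = 74: open {74} ∋ x has {74} ∩ (A ∖ {74}) = ∅, so x is NOT a limit point.
  x = 75: open {75} ∋ x has {75} ∩ (A ∖ {75}) = ∅, so x is NOT a limit point.
  x = 76: opens ∋ x are {75, 76}, {74, 75, 76}, {75, 76, 77}, {75, 76, 78}, {74, 75, 76, 77}, {74, 75, 76, 78}, {75, 76, 77, 78}, {74, 75, 76, 77, 78}; each meets A ∖ {76}, so x IS a limit point.
  x = 77: open {77} ∋ x has {77} ∩ (A ∖ {77}) = ∅, so x is NOT a limit point.
  x = 78: open {78} ∋ x has {78} ∩ (A ∖ {78}) = ∅, so x is NOT a limit point.
Collecting: A' = {76}.


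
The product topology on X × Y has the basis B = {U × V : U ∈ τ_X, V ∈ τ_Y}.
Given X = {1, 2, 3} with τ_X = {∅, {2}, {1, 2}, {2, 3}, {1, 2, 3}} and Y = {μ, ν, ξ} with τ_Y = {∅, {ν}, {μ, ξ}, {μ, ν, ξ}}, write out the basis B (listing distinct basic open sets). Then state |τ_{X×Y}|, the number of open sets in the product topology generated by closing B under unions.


Basis B = {∅ × ∅, {2} × {ν}, {1, 2} × {ν}, {2} × {μ, ξ}, {2, 3} × {ν}, {1, 2, 3} × {ν}, {2} × {μ, ν, ξ}, {1, 2} × {μ, ξ}, {2, 3} × {μ, ξ}, {1, 2} × {μ, ν, ξ}, {1, 2, 3} × {μ, ξ}, {2, 3} × {μ, ν, ξ}, {1, 2, 3} × {μ, ν, ξ}}; |τ_{X×Y}| = 25.

Enumerate products U × V with U ∈ τ_X, V ∈ τ_Y (deduplicated):
  ∅ × ∅ = {} (∅)
  {2} × {ν} = {(2,ν)}
  {1, 2} × {ν} = {(1,ν), (2,ν)}
  {2} × {μ, ξ} = {(2,μ), (2,ξ)}
  {2, 3} × {ν} = {(2,ν), (3,ν)}
  {1, 2, 3} × {ν} = {(1,ν), (2,ν), (3,ν)}
  {2} × {μ, ν, ξ} = {(2,μ), (2,ν), (2,ξ)}
  {1, 2} × {μ, ξ} = {(1,μ), (1,ξ), (2,μ), (2,ξ)}
  {2, 3} × {μ, ξ} = {(2,μ), (2,ξ), (3,μ), (3,ξ)}
  {1, 2} × {μ, ν, ξ} = {(1,μ), (1,ν), (1,ξ), (2,μ), (2,ν), (2,ξ)}
  {1, 2, 3} × {μ, ξ} = {(1,μ), (1,ξ), (2,μ), (2,ξ), (3,μ), (3,ξ)}
  {2, 3} × {μ, ν, ξ} = {(2,μ), (2,ν), (2,ξ), (3,μ), (3,ν), (3,ξ)}
  {1, 2, 3} × {μ, ν, ξ} = {(1,μ), (1,ν), (1,ξ), (2,μ), (2,ν), (2,ξ), (3,μ), (3,ν), (3,ξ)}
These 13 distinct sets form the basis B.
Close under arbitrary unions to get τ_{X×Y}; counting gives |τ_{X×Y}| = 25.


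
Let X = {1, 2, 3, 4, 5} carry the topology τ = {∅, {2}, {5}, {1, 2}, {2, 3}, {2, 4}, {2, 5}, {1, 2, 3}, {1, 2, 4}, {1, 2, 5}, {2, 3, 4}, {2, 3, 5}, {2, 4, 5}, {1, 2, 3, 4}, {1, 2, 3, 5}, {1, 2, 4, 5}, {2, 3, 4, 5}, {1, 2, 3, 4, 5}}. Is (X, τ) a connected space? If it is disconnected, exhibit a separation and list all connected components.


(X, τ) is disconnected; components = [{5}, {1, 2, 3, 4}].

Find clopen sets (U ∈ τ with X ∖ U ∈ τ):
  U = ∅, X ∖ U = {1, 2, 3, 4, 5} — both open, so U is clopen.
  U = {5}, X ∖ U = {1, 2, 3, 4} — both open, so U is clopen.
  U = {1, 2, 3, 4}, X ∖ U = {5} — both open, so U is clopen.
  U = {1, 2, 3, 4, 5}, X ∖ U = ∅ — both open, so U is clopen.
Nontrivial clopen(s) exist: e.g. {1, 2, 3, 4}. So (X, τ) is disconnected.
Compute connected components by grouping points that agree on all clopens:
  component: {5}
  component: {1, 2, 3, 4}


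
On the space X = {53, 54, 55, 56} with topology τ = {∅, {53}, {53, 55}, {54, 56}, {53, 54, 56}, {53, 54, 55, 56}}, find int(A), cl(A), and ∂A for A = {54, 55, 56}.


int(A) = {54, 56}, cl(A) = {54, 55, 56}, ∂A = {55}.

Closed sets in (X, τ) are complements of opens:
  closed(X, τ) = {∅, {55}, {53, 55}, {54, 56}, {54, 55, 56}, {53, 54, 55, 56}}.
int(A) = ⋃ {U ∈ τ : U ⊆ A}. Opens contained in A: ∅, {54, 56}.
Taking the union of these: int(A) = {54, 56}.
cl(A) = ⋂ {C closed : A ⊆ C}. Closed sets containing A: {54, 55, 56}, {53, 54, 55, 56}.
Intersecting these: cl(A) = {54, 55, 56}.
∂A = cl(A) ∖ int(A) = {54, 55, 56} ∖ {54, 56} = {55}.


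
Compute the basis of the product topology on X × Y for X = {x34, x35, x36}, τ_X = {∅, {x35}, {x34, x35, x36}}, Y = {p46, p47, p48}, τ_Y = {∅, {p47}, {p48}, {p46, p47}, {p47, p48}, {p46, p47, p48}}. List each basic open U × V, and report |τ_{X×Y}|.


Basis B = {∅ × ∅, {x35} × {p47}, {x35} × {p48}, {x35} × {p46, p47}, {x35} × {p47, p48}, {x34, x35, x36} × {p47}, {x34, x35, x36} × {p48}, {x35} × {p46, p47, p48}, {x34, x35, x36} × {p46, p47}, {x34, x35, x36} × {p47, p48}, {x34, x35, x36} × {p46, p47, p48}}; |τ_{X×Y}| = 18.

Enumerate products U × V with U ∈ τ_X, V ∈ τ_Y (deduplicated):
  ∅ × ∅ = {} (∅)
  {x35} × {p47} = {(x35,p47)}
  {x35} × {p48} = {(x35,p48)}
  {x35} × {p46, p47} = {(x35,p46), (x35,p47)}
  {x35} × {p47, p48} = {(x35,p47), (x35,p48)}
  {x34, x35, x36} × {p47} = {(x34,p47), (x35,p47), (x36,p47)}
  {x34, x35, x36} × {p48} = {(x34,p48), (x35,p48), (x36,p48)}
  {x35} × {p46, p47, p48} = {(x35,p46), (x35,p47), (x35,p48)}
  {x34, x35, x36} × {p46, p47} = {(x34,p46), (x34,p47), (x35,p46), (x35,p47), (x36,p46), (x36,p47)}
  {x34, x35, x36} × {p47, p48} = {(x34,p47), (x34,p48), (x35,p47), (x35,p48), (x36,p47), (x36,p48)}
  {x34, x35, x36} × {p46, p47, p48} = {(x34,p46), (x34,p47), (x34,p48), (x35,p46), (x35,p47), (x35,p48), (x36,p46), (x36,p47), (x36,p48)}
These 11 distinct sets form the basis B.
Close under arbitrary unions to get τ_{X×Y}; counting gives |τ_{X×Y}| = 18.


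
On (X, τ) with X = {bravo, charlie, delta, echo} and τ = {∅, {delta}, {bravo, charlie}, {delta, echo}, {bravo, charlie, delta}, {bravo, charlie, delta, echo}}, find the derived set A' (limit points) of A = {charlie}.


A' = {bravo}

For each x ∈ X, list the open sets U ∈ τ with x ∈ U, then check whether U ∩ (A ∖ {x}) ≠ ∅ for every such U.
  x = bravo: opens ∋ x are {bravo, charlie}, {bravo, charlie, delta}, {bravo, charlie, delta, echo}; each meets A ∖ {bravo}, so x IS a limit point.
  x = charlie: open {bravo, charlie} ∋ x has {bravo, charlie} ∩ (A ∖ {charlie}) = ∅, so x is NOT a limit point.
  x = delta: open {delta} ∋ x has {delta} ∩ (A ∖ {delta}) = ∅, so x is NOT a limit point.
  x = echo: open {delta, echo} ∋ x has {delta, echo} ∩ (A ∖ {echo}) = ∅, so x is NOT a limit point.
Collecting: A' = {bravo}.


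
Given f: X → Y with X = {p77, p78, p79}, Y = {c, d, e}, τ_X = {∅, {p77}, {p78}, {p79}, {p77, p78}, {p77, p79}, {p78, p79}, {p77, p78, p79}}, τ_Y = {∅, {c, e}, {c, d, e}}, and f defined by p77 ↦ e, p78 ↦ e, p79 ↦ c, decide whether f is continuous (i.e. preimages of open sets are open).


f IS continuous.

Compute f^{-1}(U) for each U ∈ τ_Y:
  U = ∅: f^{-1}(U) = ∅ ∈ τ_X ✓.
  U = {c, e}: f^{-1}(U) = {p77, p78, p79} ∈ τ_X ✓.
  U = {c, d, e}: f^{-1}(U) = {p77, p78, p79} ∈ τ_X ✓.
Every preimage lies in τ_X, so f IS continuous.


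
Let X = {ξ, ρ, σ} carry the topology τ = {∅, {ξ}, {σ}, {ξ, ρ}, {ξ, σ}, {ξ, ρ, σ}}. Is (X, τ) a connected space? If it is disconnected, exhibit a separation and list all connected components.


(X, τ) is disconnected; components = [{σ}, {ξ, ρ}].

Find clopen sets (U ∈ τ with X ∖ U ∈ τ):
  U = ∅, X ∖ U = {ξ, ρ, σ} — both open, so U is clopen.
  U = {σ}, X ∖ U = {ξ, ρ} — both open, so U is clopen.
  U = {ξ, ρ}, X ∖ U = {σ} — both open, so U is clopen.
  U = {ξ, ρ, σ}, X ∖ U = ∅ — both open, so U is clopen.
Nontrivial clopen(s) exist: e.g. {ξ, ρ}. So (X, τ) is disconnected.
Compute connected components by grouping points that agree on all clopens:
  component: {σ}
  component: {ξ, ρ}


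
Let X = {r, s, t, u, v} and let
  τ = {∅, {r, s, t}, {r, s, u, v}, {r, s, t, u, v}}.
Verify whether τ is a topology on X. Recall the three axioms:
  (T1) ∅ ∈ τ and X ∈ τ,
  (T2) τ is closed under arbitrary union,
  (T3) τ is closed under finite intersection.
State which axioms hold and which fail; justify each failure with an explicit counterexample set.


τ is NOT a topology on X.

Axiom (T1): ∅ ∈ τ? Yes; X ∈ τ? Yes.
Axiom (T2/T3): check pairwise unions and intersections of members of τ.
Counterexample for (T3): {r, s, t} ∩ {r, s, u, v} = {r, s} ∉ τ. Therefore τ is NOT a topology.


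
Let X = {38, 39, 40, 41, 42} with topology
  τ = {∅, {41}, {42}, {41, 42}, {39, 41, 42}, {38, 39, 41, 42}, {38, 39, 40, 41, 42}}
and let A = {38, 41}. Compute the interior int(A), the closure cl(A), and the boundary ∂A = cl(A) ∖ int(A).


int(A) = {41}, cl(A) = {38, 39, 40, 41}, ∂A = {38, 39, 40}.

Closed sets in (X, τ) are complements of opens:
  closed(X, τ) = {∅, {40}, {38, 40}, {38, 39, 40}, {38, 39, 40, 41}, {38, 39, 40, 42}, {38, 39, 40, 41, 42}}.
int(A) = ⋃ {U ∈ τ : U ⊆ A}. Opens contained in A: ∅, {41}.
Taking the union of these: int(A) = {41}.
cl(A) = ⋂ {C closed : A ⊆ C}. Closed sets containing A: {38, 39, 40, 41}, {38, 39, 40, 41, 42}.
Intersecting these: cl(A) = {38, 39, 40, 41}.
∂A = cl(A) ∖ int(A) = {38, 39, 40, 41} ∖ {41} = {38, 39, 40}.


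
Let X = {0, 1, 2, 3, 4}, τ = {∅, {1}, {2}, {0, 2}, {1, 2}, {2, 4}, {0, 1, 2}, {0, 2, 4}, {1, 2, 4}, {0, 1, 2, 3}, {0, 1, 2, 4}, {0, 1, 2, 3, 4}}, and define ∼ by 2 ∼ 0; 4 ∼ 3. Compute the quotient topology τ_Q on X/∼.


X/∼ = {[0=2], [1], [3=4]}; |τ_Q| = 5.

Equivalence classes: [0=2], [1], [3=4].
Quotient map π: X → X/∼ sends 0 ↦ [0=2], 1 ↦ [1], 2 ↦ [0=2], 3 ↦ [3=4], 4 ↦ [3=4].
For each subset V ⊆ X/∼, compute π^{-1}(V) ⊆ X and check whether π^{-1}(V) ∈ τ. V is open in τ_Q iff π^{-1}(V) ∈ τ.
  V = {}: π^{-1}(V) = ∅ ∈ τ ✓.
  V = {[0=2]}: π^{-1}(V) = {0, 2} ∈ τ ✓.
  V = {[1]}: π^{-1}(V) = {1} ∈ τ ✓.
  V = {[0=2], [1]}: π^{-1}(V) = {0, 1, 2} ∈ τ ✓.
  V = {[3=4]}: π^{-1}(V) = {3, 4} ∉ τ ✗.
  V = {[0=2], [3=4]}: π^{-1}(V) = {0, 2, 3, 4} ∉ τ ✗.
  V = {[1], [3=4]}: π^{-1}(V) = {1, 3, 4} ∉ τ ✗.
  V = {[0=2], [1], [3=4]}: π^{-1}(V) = {0, 1, 2, 3, 4} ∈ τ ✓.
Open sets in the quotient: τ_Q = {{}, {[0=2]}, {[1]}, {[0=2], [1]}, {[0=2], [1], [3=4]}} (5 elements).


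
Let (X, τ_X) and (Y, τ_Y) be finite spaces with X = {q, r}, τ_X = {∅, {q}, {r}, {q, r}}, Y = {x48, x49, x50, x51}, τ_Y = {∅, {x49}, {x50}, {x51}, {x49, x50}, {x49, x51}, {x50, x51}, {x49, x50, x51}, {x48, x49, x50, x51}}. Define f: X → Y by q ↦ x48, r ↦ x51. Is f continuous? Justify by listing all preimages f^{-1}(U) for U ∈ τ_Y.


f IS continuous.

Compute f^{-1}(U) for each U ∈ τ_Y:
  U = ∅: f^{-1}(U) = ∅ ∈ τ_X ✓.
  U = {x49}: f^{-1}(U) = ∅ ∈ τ_X ✓.
  U = {x50}: f^{-1}(U) = ∅ ∈ τ_X ✓.
  U = {x51}: f^{-1}(U) = {r} ∈ τ_X ✓.
  U = {x49, x50}: f^{-1}(U) = ∅ ∈ τ_X ✓.
  U = {x49, x51}: f^{-1}(U) = {r} ∈ τ_X ✓.
  U = {x50, x51}: f^{-1}(U) = {r} ∈ τ_X ✓.
  U = {x49, x50, x51}: f^{-1}(U) = {r} ∈ τ_X ✓.
  U = {x48, x49, x50, x51}: f^{-1}(U) = {q, r} ∈ τ_X ✓.
Every preimage lies in τ_X, so f IS continuous.
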